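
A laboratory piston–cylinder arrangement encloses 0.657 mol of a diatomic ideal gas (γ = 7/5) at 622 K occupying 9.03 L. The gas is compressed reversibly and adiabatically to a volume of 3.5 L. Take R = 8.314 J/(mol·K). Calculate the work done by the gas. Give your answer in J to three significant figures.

Adiabatic: TV^(γ−1) = const with γ = 7/5.
T₂ = T₁ (V₁/V₂)^(γ−1) = 622 × (9.03/3.5)^0.4 = 622 × 1.461 = 908.7 K.
W_by = nCᵥ(T₁ − T₂) = (0.657)(20.79)(622 − 908.7) = -3916 J.

W ≈ -3920 J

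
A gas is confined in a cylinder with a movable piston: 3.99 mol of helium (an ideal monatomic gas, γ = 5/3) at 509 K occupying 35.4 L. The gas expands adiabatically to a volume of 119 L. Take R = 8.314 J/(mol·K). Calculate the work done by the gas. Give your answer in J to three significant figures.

W ≈ 14000 J

Adiabatic: TV^(γ−1) = const with γ = 5/3.
T₂ = T₁ (V₁/V₂)^(γ−1) = 509 × (35.4/119)^0.667 = 509 × 0.4456 = 226.8 K.
W_by = nCᵥ(T₁ − T₂) = (3.99)(12.47)(509 − 226.8) = 14041 J.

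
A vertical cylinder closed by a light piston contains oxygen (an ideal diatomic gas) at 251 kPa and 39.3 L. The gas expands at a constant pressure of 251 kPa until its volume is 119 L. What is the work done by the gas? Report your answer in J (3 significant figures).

W ≈ 20000 J

Isobaric: W = P ΔV.
W = (251 kPa)(119 − 39.3 L) = (251)(79.7) = 20005 J.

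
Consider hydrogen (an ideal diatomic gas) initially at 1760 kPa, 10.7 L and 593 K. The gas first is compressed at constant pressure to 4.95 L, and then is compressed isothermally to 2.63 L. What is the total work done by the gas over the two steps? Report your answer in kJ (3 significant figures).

W_total ≈ -15.6 kJ

Step 1 (isobaric): W = PΔV = (1760 kPa)(4.95 − 10.7 L) = -10120 J.
After step 1: P = 1760 kPa, V = 4.95 L, T = 274.3 K.
Step 2 (isothermal): W = P₁V₁ ln(V₂/V₁) = (8712) ln(2.63/4.95) = -5510 J.
W_total = -10120 − 5510 = -15630 J.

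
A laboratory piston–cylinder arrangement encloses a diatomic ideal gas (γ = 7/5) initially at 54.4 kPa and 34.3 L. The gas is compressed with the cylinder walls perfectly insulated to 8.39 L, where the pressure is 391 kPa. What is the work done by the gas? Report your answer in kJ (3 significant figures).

W ≈ -3.54 kJ

Adiabatic: W = (P₁V₁ − P₂V₂)/(γ − 1) with γ = 7/5.
P₁V₁ = 1866 J, P₂V₂ = 3280 J.
W = (1866 − 3280) / 0.4 = -3536 J.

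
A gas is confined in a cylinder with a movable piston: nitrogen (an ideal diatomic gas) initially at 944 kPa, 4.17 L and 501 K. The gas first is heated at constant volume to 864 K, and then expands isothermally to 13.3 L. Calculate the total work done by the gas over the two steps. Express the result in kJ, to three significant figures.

W_total ≈ 7.87 kJ

Step 1 (isochoric): W = 0 (constant volume).
After step 1: P = 1628 kPa (V unchanged).
Step 2 (isothermal): W = P₁V₁ ln(V₂/V₁) = (6789) ln(13.3/4.17) = 7874 J.
W_total = 0 + 7874 = 7874 J.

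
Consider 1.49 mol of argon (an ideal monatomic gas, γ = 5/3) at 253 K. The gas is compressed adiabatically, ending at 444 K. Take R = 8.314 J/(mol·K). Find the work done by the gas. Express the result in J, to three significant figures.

Adiabatic ⇒ Q = 0, so W_by = −ΔU = nCᵥ(T₁ − T₂).
Cᵥ = 3R/2 = 12.47 J/(mol·K).
W = (1.49)(12.47)(253 − 444) = -3549 J.

W ≈ -3550 J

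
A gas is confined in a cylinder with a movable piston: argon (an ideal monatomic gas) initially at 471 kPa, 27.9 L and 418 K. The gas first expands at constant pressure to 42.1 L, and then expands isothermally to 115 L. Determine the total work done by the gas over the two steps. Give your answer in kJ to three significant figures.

Step 1 (isobaric): W = PΔV = (471 kPa)(42.1 − 27.9 L) = 6688 J.
After step 1: P = 471 kPa, V = 42.1 L, T = 630.7 K.
Step 2 (isothermal): W = P₁V₁ ln(V₂/V₁) = (19829) ln(115/42.1) = 19926 J.
W_total = 6688 + 19926 = 26614 J.

W_total ≈ 26.6 kJ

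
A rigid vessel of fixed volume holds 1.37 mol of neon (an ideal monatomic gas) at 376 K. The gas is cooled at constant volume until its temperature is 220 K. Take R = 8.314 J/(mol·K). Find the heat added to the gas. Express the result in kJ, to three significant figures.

Q ≈ -2.67 kJ

Constant volume ⇒ W = 0, so Q = ΔU = nCᵥΔT with Cᵥ = 3R/2 = 12.47 J/(mol·K).
ΔU = (1.37)(12.47)(220 − 376) = -2665 J.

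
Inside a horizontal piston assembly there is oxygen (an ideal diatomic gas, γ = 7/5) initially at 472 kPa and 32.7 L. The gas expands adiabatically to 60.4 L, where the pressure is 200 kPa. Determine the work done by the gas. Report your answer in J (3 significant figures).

Adiabatic: W = (P₁V₁ − P₂V₂)/(γ − 1) with γ = 7/5.
P₁V₁ = 15434 J, P₂V₂ = 12080 J.
W = (15434 − 12080) / 0.4 = 8386 J.

W ≈ 8390 J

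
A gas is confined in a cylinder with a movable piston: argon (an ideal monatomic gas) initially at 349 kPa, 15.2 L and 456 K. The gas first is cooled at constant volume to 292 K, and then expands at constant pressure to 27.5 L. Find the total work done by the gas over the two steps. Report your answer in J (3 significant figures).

W_total ≈ 2750 J

Step 1 (isochoric): W = 0 (constant volume).
After step 1: P = 223.5 kPa (V unchanged).
Step 2 (isobaric): W = PΔV = (223.5 kPa)(27.5 − 15.2 L) = 2749 J.
W_total = 0 + 2749 = 2749 J.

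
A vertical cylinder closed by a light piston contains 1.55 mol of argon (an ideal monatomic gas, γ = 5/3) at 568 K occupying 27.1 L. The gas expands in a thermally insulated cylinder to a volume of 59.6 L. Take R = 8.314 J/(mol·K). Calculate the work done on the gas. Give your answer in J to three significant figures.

W ≈ -4490 J

Adiabatic: TV^(γ−1) = const with γ = 5/3.
T₂ = T₁ (V₁/V₂)^(γ−1) = 568 × (27.1/59.6)^0.667 = 568 × 0.5913 = 335.9 K.
W_by = nCᵥ(T₁ − T₂) = (1.55)(12.47)(568 − 335.9) = 4487 J.
Work on gas = −W_by = -4487 J.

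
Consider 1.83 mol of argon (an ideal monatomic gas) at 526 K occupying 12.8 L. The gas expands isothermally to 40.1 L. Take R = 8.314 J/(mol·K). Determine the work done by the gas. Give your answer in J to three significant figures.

Isothermal: W = nRT ln(V₂/V₁).
W = (1.83)(8.314)(526) × ln(40.1/12.8)
  = 8003 × 1.142
W_by_gas = 9139 J.

W ≈ 9140 J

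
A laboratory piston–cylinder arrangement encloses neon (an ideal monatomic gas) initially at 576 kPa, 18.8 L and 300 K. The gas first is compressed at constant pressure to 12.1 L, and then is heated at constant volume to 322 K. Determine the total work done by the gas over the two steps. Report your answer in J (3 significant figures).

W_total ≈ -3860 J

Step 1 (isobaric): W = PΔV = (576 kPa)(12.1 − 18.8 L) = -3859 J.
Step 2 (isochoric): W = 0 (constant volume).
W_total = -3859 + 0 = -3859 J.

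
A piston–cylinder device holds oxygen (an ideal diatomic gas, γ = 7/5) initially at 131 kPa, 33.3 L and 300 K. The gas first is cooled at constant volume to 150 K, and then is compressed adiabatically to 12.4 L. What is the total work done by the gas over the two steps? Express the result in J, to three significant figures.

Step 1 (isochoric): W = 0 (constant volume).
After step 1: P = 65.5 kPa (V unchanged).
Step 2 (adiabatic): W = (P₁V₁ − P₂V₂)/(γ−1) = (2181 − 3238)/0.4 = -2642 J.
W_total = 0 − 2642 = -2642 J.

W_total ≈ -2640 J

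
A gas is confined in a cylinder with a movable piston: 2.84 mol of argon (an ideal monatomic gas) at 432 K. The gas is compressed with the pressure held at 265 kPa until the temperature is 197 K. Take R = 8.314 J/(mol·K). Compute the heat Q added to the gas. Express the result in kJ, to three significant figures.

Q ≈ -13.9 kJ

Isobaric: W = nRΔT = (2.84)(8.314)(-235) = -5549 J.
ΔU = nCᵥΔT with Cᵥ = 3R/2: ΔU = (2.84)(12.47)(-235) = -8323 J.
Q = ΔU + W = -8323 − 5549 = -13872 J.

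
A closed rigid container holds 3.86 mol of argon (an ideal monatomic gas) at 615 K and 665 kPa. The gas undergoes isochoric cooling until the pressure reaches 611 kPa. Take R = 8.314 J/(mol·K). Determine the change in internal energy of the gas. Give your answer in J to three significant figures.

ΔU ≈ -2400 J

Constant volume ⇒ W = 0, so Q = ΔU = nCᵥΔT with Cᵥ = 3R/2 = 12.47 J/(mol·K).
At constant V, T₂/T₁ = P₂/P₁ ⇒ ΔT = T₁(P₂/P₁ − 1) = 615·(611/665 − 1) = -49.94 K.
ΔU = (3.86)(12.47)(-49.94) = -2404 J.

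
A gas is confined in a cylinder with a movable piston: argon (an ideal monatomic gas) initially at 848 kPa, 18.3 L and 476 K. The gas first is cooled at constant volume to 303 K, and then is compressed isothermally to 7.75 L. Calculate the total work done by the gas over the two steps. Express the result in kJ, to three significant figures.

W_total ≈ -8.49 kJ

Step 1 (isochoric): W = 0 (constant volume).
After step 1: P = 539.8 kPa (V unchanged).
Step 2 (isothermal): W = P₁V₁ ln(V₂/V₁) = (9878) ln(7.75/18.3) = -8488 J.
W_total = 0 − 8488 = -8488 J.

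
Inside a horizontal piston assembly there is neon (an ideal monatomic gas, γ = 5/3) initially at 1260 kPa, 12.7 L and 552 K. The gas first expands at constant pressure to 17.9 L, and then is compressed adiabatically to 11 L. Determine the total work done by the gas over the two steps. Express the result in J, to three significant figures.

W_total ≈ -6420 J

Step 1 (isobaric): W = PΔV = (1260 kPa)(17.9 − 12.7 L) = 6552 J.
After step 1: P = 1260 kPa, V = 17.9 L, T = 778 K.
Step 2 (adiabatic): W = (P₁V₁ − P₂V₂)/(γ−1) = (22554 − 31203)/0.667 = -12974 J.
W_total = 6552 − 12974 = -6422 J.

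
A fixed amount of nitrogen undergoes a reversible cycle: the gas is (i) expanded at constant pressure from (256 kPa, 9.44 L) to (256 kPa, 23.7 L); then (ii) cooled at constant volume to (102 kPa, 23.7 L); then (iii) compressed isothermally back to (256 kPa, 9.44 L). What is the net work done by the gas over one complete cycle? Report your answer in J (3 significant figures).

Leg (i): W = PΔV = (256)(23.7 − 9.44) = 3651 J.
Leg (ii): W = 0.
Leg (iii): W = PᵢVᵢ ln(V_f/Vᵢ) = (2417) ln(9.44/23.7) = -2225 J.
W_net = 3651 − 2225 = 1425 J.

W_net ≈ 1430 J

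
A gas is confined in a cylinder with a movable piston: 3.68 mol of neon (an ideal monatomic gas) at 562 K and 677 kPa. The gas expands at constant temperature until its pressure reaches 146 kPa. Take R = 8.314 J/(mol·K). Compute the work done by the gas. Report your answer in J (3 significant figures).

W ≈ 26400 J

Isothermal process: W = nRT ln(V₂/V₁) = nRT ln(P₁/P₂).
W = (3.68)(8.314)(562) × ln(677/146)
  = 17195 × ln(4.637) = 17195 × 1.534
W_by_gas = 26378 J.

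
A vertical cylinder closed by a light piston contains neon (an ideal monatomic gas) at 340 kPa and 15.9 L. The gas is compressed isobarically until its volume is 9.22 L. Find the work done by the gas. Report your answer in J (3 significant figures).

Isobaric: W = P ΔV.
W = (340 kPa)(9.22 − 15.9 L) = (340)(-6.68) = -2271 J.

W ≈ -2270 J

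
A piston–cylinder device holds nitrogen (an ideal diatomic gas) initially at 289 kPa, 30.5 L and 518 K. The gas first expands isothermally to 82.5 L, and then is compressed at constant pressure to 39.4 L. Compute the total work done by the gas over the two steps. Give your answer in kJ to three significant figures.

W_total ≈ 4.17 kJ

Step 1 (isothermal): W = P₁V₁ ln(V₂/V₁) = (8814) ln(82.5/30.5) = 8771 J.
After step 1: P = 106.8 kPa, V = 82.5 L, T = 518 K.
Step 2 (isobaric): W = PΔV = (106.8 kPa)(39.4 − 82.5 L) = -4605 J.
W_total = 8771 − 4605 = 4166 J.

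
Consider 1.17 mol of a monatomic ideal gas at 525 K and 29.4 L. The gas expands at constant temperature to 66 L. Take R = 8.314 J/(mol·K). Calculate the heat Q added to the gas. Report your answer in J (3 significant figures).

Q ≈ 4130 J

Isothermal ⇒ ΔU = 0, so Q = W = nRT ln(V₂/V₁).
Q = (1.17)(8.314)(525) ln(66/29.4) = 5107 × 0.8087 = 4130 J.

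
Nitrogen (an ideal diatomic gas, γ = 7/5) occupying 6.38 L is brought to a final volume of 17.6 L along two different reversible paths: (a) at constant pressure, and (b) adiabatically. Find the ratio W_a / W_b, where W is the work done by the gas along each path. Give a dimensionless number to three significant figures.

Path (a) isobaric: W = P₁(V₂ − V₁) → W_a/(P₁V₁) = 1.759.
Path (b) adiabatic: W = P₁V₁(1 − (V₁/V₂)^(γ−1))/(γ−1) → W_b/(P₁V₁) = 0.834.
W_a / W_b = 1.759 / 0.834 = 2.109.

W_a / W_b ≈ 2.11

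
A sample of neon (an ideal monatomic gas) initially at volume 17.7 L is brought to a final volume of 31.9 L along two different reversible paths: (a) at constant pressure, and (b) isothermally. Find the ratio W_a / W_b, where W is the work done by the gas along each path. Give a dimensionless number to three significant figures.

W_a / W_b ≈ 1.36

Path (a) isobaric: W = P₁(V₂ − V₁) → W_a/(P₁V₁) = 0.8023.
Path (b) isothermal: W = P₁V₁ ln(V₂/V₁) → W_b/(P₁V₁) = 0.589.
W_a / W_b = 0.8023 / 0.589 = 1.362.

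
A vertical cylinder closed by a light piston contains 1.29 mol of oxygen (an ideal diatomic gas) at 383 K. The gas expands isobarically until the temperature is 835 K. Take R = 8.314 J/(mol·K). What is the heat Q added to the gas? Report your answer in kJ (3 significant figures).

Q ≈ 17.0 kJ

Isobaric: W = nRΔT = (1.29)(8.314)(452) = 4848 J.
ΔU = nCᵥΔT with Cᵥ = 5R/2: ΔU = (1.29)(20.79)(452) = 12119 J.
Q = ΔU + W = 12119 + 4848 = 16967 J.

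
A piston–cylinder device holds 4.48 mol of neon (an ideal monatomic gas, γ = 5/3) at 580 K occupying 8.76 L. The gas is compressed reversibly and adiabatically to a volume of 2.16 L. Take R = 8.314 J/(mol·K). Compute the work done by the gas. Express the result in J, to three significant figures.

Adiabatic: TV^(γ−1) = const with γ = 5/3.
T₂ = T₁ (V₁/V₂)^(γ−1) = 580 × (8.76/2.16)^0.667 = 580 × 2.543 = 1475 K.
W_by = nCᵥ(T₁ − T₂) = (4.48)(12.47)(580 − 1475) = -50004 J.

W ≈ -50000 J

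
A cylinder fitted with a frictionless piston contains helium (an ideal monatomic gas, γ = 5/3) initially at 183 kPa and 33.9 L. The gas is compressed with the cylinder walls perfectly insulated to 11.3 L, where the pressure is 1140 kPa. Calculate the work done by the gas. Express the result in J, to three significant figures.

W ≈ -10000 J

Adiabatic: W = (P₁V₁ − P₂V₂)/(γ − 1) with γ = 5/3.
P₁V₁ = 6204 J, P₂V₂ = 12882 J.
W = (6204 − 12882) / 0.6667 = -10017 J.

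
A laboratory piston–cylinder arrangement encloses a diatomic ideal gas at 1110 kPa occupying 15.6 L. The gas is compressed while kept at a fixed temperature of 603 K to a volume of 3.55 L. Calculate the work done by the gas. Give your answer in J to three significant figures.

W ≈ -25600 J

Isothermal: W = nRT ln(V₂/V₁) = P₁V₁ ln(V₂/V₁).
P₁V₁ = (1110 kPa)(15.6 L) = 17316 J.
W = 17316 × ln(3.55/15.6) = 17316 × -1.48
W_by_gas = -25633 J.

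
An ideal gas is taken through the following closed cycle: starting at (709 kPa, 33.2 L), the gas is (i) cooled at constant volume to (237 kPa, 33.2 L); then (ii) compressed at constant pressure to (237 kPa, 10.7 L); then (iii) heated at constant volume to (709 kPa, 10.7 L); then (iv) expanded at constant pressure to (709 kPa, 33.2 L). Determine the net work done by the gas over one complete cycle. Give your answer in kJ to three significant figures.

W_net ≈ 10.6 kJ

Constant-volume legs do no work.
W(ii) = (237)(10.7 − 33.2) = -5333 J; W(iv) = (709)(33.2 − 10.7) = 15953 J.
W_net = -5333 + 15953 = 10620 J (the clockwise enclosed area).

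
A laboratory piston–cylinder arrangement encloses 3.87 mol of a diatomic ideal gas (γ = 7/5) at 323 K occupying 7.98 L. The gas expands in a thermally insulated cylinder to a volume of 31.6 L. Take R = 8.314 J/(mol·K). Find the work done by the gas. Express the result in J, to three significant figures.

Adiabatic: TV^(γ−1) = const with γ = 7/5.
T₂ = T₁ (V₁/V₂)^(γ−1) = 323 × (7.98/31.6)^0.4 = 323 × 0.5767 = 186.3 K.
W_by = nCᵥ(T₁ − T₂) = (3.87)(20.79)(323 − 186.3) = 10999 J.

W ≈ 11000 J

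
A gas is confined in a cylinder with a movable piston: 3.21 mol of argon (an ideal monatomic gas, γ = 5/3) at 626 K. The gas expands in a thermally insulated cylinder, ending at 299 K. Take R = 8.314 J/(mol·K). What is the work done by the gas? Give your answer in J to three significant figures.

W ≈ 13100 J

Adiabatic ⇒ Q = 0, so W_by = −ΔU = nCᵥ(T₁ − T₂).
Cᵥ = 3R/2 = 12.47 J/(mol·K).
W = (3.21)(12.47)(626 − 299) = 13090 J.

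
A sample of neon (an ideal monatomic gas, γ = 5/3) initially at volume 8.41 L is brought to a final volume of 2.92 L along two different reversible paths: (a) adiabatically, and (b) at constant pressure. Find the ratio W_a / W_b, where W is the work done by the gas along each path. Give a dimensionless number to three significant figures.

Path (a) adiabatic: W = P₁V₁(1 − (V₁/V₂)^(γ−1))/(γ−1) → W_a/(P₁V₁) = -1.536.
Path (b) isobaric: W = P₁(V₂ − V₁) → W_b/(P₁V₁) = -0.6528.
W_a / W_b = -1.536 / -0.6528 = 2.354.

W_a / W_b ≈ 2.35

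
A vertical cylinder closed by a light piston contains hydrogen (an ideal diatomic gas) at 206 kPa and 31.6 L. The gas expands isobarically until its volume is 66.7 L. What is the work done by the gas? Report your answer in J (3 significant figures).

W ≈ 7230 J

Isobaric: W = P ΔV.
W = (206 kPa)(66.7 − 31.6 L) = (206)(35.1) = 7231 J.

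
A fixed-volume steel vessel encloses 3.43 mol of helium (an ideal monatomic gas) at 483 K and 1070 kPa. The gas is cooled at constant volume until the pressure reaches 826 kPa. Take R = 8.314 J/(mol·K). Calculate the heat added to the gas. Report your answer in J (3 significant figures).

Q ≈ -4710 J

Constant volume ⇒ W = 0, so Q = ΔU = nCᵥΔT with Cᵥ = 3R/2 = 12.47 J/(mol·K).
At constant V, T₂/T₁ = P₂/P₁ ⇒ ΔT = T₁(P₂/P₁ − 1) = 483·(826/1070 − 1) = -110.1 K.
ΔU = (3.43)(12.47)(-110.1) = -4711 J.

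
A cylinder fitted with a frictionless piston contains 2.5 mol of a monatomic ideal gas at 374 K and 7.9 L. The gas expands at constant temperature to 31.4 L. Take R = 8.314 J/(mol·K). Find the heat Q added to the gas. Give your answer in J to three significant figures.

Isothermal ⇒ ΔU = 0, so Q = W = nRT ln(V₂/V₁).
Q = (2.5)(8.314)(374) ln(31.4/7.9) = 7774 × 1.38 = 10727 J.

Q ≈ 10700 J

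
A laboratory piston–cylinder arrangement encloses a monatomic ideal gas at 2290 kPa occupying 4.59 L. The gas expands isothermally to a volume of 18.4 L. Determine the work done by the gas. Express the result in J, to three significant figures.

W ≈ 14600 J

Isothermal: W = nRT ln(V₂/V₁) = P₁V₁ ln(V₂/V₁).
P₁V₁ = (2290 kPa)(4.59 L) = 10511 J.
W = 10511 × ln(18.4/4.59) = 10511 × 1.388
W_by_gas = 14594 J.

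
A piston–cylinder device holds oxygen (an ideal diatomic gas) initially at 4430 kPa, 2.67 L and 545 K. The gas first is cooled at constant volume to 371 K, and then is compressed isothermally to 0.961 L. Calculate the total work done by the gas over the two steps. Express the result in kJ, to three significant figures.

W_total ≈ -8.23 kJ

Step 1 (isochoric): W = 0 (constant volume).
After step 1: P = 3016 kPa (V unchanged).
Step 2 (isothermal): W = P₁V₁ ln(V₂/V₁) = (8052) ln(0.961/2.67) = -8228 J.
W_total = 0 − 8228 = -8228 J.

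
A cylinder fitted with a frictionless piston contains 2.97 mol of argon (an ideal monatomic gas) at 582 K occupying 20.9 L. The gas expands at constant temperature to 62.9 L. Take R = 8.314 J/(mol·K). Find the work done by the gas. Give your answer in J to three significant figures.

W ≈ 15800 J

Isothermal: W = nRT ln(V₂/V₁).
W = (2.97)(8.314)(582) × ln(62.9/20.9)
  = 14371 × 1.102
W_by_gas = 15834 J.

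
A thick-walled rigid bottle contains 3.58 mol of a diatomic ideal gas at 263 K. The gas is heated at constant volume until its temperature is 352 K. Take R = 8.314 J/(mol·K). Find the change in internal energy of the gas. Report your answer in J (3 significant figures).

Constant volume ⇒ W = 0, so Q = ΔU = nCᵥΔT with Cᵥ = 5R/2 = 20.79 J/(mol·K).
ΔU = (3.58)(20.79)(352 − 263) = 6623 J.

ΔU ≈ 6620 J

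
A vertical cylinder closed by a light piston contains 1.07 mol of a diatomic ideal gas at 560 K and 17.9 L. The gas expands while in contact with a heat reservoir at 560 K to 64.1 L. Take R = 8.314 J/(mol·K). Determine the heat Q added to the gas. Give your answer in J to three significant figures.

Q ≈ 6350 J

Isothermal ⇒ ΔU = 0, so Q = W = nRT ln(V₂/V₁).
Q = (1.07)(8.314)(560) ln(64.1/17.9) = 4982 × 1.276 = 6355 J.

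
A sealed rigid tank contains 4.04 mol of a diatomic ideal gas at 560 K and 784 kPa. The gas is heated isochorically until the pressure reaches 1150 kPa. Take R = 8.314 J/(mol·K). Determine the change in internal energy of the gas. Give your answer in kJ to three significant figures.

ΔU ≈ 22.0 kJ

Constant volume ⇒ W = 0, so Q = ΔU = nCᵥΔT with Cᵥ = 5R/2 = 20.79 J/(mol·K).
At constant V, T₂/T₁ = P₂/P₁ ⇒ ΔT = T₁(P₂/P₁ − 1) = 560·(1150/784 − 1) = 261.4 K.
ΔU = (4.04)(20.79)(261.4) = 21953 J.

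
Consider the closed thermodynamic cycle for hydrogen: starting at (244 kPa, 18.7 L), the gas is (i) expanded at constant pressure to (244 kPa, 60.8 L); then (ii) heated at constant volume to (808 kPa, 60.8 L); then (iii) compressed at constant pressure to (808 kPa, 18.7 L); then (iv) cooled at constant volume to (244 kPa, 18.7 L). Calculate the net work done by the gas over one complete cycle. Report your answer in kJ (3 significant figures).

Constant-volume legs do no work.
W(i) = (244)(60.8 − 18.7) = 10272 J; W(iii) = (808)(18.7 − 60.8) = -34017 J.
W_net = 10272 − 34017 = -23744 J (the counter-clockwise enclosed area).

W_net ≈ -23.7 kJ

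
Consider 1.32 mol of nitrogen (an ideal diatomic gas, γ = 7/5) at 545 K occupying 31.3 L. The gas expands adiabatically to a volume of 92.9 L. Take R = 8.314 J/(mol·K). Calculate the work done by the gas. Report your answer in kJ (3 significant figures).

W ≈ 5.28 kJ

Adiabatic: TV^(γ−1) = const with γ = 7/5.
T₂ = T₁ (V₁/V₂)^(γ−1) = 545 × (31.3/92.9)^0.4 = 545 × 0.6472 = 352.7 K.
W_by = nCᵥ(T₁ − T₂) = (1.32)(20.79)(545 − 352.7) = 5276 J.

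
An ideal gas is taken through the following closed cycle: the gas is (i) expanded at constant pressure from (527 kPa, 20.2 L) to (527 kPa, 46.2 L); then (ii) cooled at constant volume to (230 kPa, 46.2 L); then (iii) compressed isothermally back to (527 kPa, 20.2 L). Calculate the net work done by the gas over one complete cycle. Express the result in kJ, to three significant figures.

W_net ≈ 4.91 kJ

Leg (i): W = PΔV = (527)(46.2 − 20.2) = 13702 J.
Leg (ii): W = 0.
Leg (iii): W = PᵢVᵢ ln(V_f/Vᵢ) = (10626) ln(20.2/46.2) = -8791 J.
W_net = 13702 − 8791 = 4911 J.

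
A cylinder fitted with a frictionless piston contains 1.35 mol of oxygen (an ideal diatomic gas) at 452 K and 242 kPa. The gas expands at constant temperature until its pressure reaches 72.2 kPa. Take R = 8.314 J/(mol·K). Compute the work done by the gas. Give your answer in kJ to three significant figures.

W ≈ 6.14 kJ

Isothermal process: W = nRT ln(V₂/V₁) = nRT ln(P₁/P₂).
W = (1.35)(8.314)(452) × ln(242/72.2)
  = 5073 × ln(3.352) = 5073 × 1.209
W_by_gas = 6136 J.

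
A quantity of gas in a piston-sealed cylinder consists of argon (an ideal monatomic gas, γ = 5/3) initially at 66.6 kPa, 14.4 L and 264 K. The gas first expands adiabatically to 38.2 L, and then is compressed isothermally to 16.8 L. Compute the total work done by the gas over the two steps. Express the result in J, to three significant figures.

W_total ≈ 277 J

Step 1 (adiabatic): W = (P₁V₁ − P₂V₂)/(γ−1) = (959 − 500.5)/0.667 = 687.9 J.
After step 1: P = 13.1 kPa, V = 38.2 L, T = 137.8 K.
Step 2 (isothermal): W = P₁V₁ ln(V₂/V₁) = (500.5) ln(16.8/38.2) = -411.1 J.
W_total = 687.9 − 411.1 = 276.8 J.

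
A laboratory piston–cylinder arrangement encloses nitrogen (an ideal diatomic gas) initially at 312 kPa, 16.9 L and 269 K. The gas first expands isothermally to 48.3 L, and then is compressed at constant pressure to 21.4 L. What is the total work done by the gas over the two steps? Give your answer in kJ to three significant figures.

Step 1 (isothermal): W = P₁V₁ ln(V₂/V₁) = (5273) ln(48.3/16.9) = 5537 J.
After step 1: P = 109.2 kPa, V = 48.3 L, T = 269 K.
Step 2 (isobaric): W = PΔV = (109.2 kPa)(21.4 − 48.3 L) = -2937 J.
W_total = 5537 − 2937 = 2600 J.

W_total ≈ 2.60 kJ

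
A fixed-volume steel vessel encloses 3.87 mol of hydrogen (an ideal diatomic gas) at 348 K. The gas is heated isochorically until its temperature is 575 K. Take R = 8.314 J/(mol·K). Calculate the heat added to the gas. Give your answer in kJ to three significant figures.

Constant volume ⇒ W = 0, so Q = ΔU = nCᵥΔT with Cᵥ = 5R/2 = 20.79 J/(mol·K).
ΔU = (3.87)(20.79)(575 − 348) = 18259 J.

Q ≈ 18.3 kJ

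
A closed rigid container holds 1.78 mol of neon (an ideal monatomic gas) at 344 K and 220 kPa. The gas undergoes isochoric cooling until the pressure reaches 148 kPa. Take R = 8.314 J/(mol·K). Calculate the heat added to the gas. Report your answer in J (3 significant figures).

Q ≈ -2500 J

Constant volume ⇒ W = 0, so Q = ΔU = nCᵥΔT with Cᵥ = 3R/2 = 12.47 J/(mol·K).
At constant V, T₂/T₁ = P₂/P₁ ⇒ ΔT = T₁(P₂/P₁ − 1) = 344·(148/220 − 1) = -112.6 K.
ΔU = (1.78)(12.47)(-112.6) = -2499 J.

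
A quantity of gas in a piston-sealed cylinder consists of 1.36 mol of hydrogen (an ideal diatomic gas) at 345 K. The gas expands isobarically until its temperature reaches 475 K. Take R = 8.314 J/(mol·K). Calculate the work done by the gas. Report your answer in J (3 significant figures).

Isobaric: W = P ΔV = nR ΔT.
W = (1.36)(8.314)(475 − 345) = 1470 J.

W ≈ 1470 J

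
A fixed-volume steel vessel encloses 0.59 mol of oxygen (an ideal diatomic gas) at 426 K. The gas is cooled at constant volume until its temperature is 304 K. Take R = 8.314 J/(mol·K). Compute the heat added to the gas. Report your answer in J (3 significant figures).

Constant volume ⇒ W = 0, so Q = ΔU = nCᵥΔT with Cᵥ = 5R/2 = 20.79 J/(mol·K).
ΔU = (0.59)(20.79)(304 − 426) = -1496 J.

Q ≈ -1500 J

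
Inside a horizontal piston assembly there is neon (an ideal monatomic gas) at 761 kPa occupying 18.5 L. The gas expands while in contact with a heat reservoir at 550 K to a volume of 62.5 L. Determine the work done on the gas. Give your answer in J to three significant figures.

W ≈ -17100 J

Isothermal: W = nRT ln(V₂/V₁) = P₁V₁ ln(V₂/V₁).
P₁V₁ = (761 kPa)(18.5 L) = 14078 J.
W = 14078 × ln(62.5/18.5) = 14078 × 1.217
W_by_gas = 17139 J; work on gas = −W_by = -17139 J.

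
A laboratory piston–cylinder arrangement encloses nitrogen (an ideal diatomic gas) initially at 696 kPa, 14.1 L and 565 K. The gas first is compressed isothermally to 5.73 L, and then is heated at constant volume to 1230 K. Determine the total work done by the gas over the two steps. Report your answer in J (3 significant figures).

W_total ≈ -8840 J

Step 1 (isothermal): W = P₁V₁ ln(V₂/V₁) = (9814) ln(5.73/14.1) = -8837 J.
Step 2 (isochoric): W = 0 (constant volume).
W_total = -8837 + 0 = -8837 J.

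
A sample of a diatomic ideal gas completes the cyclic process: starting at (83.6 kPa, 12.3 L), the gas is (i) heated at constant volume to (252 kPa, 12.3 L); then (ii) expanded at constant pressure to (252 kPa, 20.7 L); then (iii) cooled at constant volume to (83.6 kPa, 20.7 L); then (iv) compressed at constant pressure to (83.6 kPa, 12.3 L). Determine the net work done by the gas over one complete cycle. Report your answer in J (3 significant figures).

Constant-volume legs do no work.
W(ii) = (252)(20.7 − 12.3) = 2117 J; W(iv) = (83.6)(12.3 − 20.7) = -702.2 J.
W_net = 2117 − 702.2 = 1415 J (the clockwise enclosed area).

W_net ≈ 1410 J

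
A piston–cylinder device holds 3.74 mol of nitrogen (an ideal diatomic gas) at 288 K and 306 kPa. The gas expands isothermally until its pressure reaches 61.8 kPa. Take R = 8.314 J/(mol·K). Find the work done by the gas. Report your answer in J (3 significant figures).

W ≈ 14300 J

Isothermal process: W = nRT ln(V₂/V₁) = nRT ln(P₁/P₂).
W = (3.74)(8.314)(288) × ln(306/61.8)
  = 8955 × ln(4.951) = 8955 × 1.6
W_by_gas = 14325 J.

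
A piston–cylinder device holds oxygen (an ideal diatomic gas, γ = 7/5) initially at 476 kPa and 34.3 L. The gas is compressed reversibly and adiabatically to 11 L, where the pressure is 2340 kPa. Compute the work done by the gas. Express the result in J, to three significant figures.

Adiabatic: W = (P₁V₁ − P₂V₂)/(γ − 1) with γ = 7/5.
P₁V₁ = 16327 J, P₂V₂ = 25740 J.
W = (16327 − 25740) / 0.4 = -23533 J.

W ≈ -23500 J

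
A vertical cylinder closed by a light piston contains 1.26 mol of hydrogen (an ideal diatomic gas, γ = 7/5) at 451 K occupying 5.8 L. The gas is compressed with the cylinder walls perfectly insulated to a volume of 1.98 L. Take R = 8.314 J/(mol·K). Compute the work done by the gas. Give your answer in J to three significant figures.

Adiabatic: TV^(γ−1) = const with γ = 7/5.
T₂ = T₁ (V₁/V₂)^(γ−1) = 451 × (5.8/1.98)^0.4 = 451 × 1.537 = 693.2 K.
W_by = nCᵥ(T₁ − T₂) = (1.26)(20.79)(451 − 693.2) = -6344 J.

W ≈ -6340 J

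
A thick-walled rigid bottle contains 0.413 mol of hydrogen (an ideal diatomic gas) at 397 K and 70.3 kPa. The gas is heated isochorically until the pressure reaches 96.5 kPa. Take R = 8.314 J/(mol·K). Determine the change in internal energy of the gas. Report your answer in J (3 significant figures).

ΔU ≈ 1270 J

Constant volume ⇒ W = 0, so Q = ΔU = nCᵥΔT with Cᵥ = 5R/2 = 20.79 J/(mol·K).
At constant V, T₂/T₁ = P₂/P₁ ⇒ ΔT = T₁(P₂/P₁ − 1) = 397·(96.5/70.3 − 1) = 148 K.
ΔU = (0.413)(20.79)(148) = 1270 J.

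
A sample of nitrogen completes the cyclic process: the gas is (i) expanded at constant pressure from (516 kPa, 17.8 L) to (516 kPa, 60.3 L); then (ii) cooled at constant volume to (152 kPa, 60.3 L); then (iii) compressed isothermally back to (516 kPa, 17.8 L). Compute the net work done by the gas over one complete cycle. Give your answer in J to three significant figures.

W_net ≈ 10700 J

Leg (i): W = PΔV = (516)(60.3 − 17.8) = 21930 J.
Leg (ii): W = 0.
Leg (iii): W = PᵢVᵢ ln(V_f/Vᵢ) = (9166) ln(17.8/60.3) = -11183 J.
W_net = 21930 − 11183 = 10747 J.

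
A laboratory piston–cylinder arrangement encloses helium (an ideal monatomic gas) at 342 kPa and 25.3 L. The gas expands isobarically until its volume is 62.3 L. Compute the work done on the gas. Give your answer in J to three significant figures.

W ≈ -12700 J

Isobaric: W = P ΔV.
W = (342 kPa)(62.3 − 25.3 L) = (342)(37) = 12654 J.
Work on gas = −W_by = -12654 J.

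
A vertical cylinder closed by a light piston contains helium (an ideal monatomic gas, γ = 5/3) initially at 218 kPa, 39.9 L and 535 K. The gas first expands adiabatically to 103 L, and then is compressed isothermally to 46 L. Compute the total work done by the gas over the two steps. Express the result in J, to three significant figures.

Step 1 (adiabatic): W = (P₁V₁ − P₂V₂)/(γ−1) = (8698 − 4622)/0.667 = 6114 J.
After step 1: P = 44.88 kPa, V = 103 L, T = 284.3 K.
Step 2 (isothermal): W = P₁V₁ ln(V₂/V₁) = (4622) ln(46/103) = -3726 J.
W_total = 6114 − 3726 = 2388 J.

W_total ≈ 2390 J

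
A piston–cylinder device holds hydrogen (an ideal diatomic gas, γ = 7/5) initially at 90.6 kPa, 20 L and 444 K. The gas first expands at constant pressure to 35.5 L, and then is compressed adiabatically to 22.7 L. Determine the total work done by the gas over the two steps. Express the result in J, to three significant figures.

Step 1 (isobaric): W = PΔV = (90.6 kPa)(35.5 − 20 L) = 1404 J.
After step 1: P = 90.6 kPa, V = 35.5 L, T = 788.1 K.
Step 2 (adiabatic): W = (P₁V₁ − P₂V₂)/(γ−1) = (3216 − 3846)/0.4 = -1575 J.
W_total = 1404 − 1575 = -170.6 J.

W_total ≈ -171 J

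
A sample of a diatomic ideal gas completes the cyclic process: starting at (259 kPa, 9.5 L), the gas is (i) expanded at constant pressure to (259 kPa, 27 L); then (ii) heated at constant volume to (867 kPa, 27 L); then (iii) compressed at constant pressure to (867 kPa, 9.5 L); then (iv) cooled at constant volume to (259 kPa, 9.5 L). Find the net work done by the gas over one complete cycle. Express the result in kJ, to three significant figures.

Constant-volume legs do no work.
W(i) = (259)(27 − 9.5) = 4532 J; W(iii) = (867)(9.5 − 27) = -15172 J.
W_net = 4532 − 15172 = -10640 J (the counter-clockwise enclosed area).

W_net ≈ -10.6 kJ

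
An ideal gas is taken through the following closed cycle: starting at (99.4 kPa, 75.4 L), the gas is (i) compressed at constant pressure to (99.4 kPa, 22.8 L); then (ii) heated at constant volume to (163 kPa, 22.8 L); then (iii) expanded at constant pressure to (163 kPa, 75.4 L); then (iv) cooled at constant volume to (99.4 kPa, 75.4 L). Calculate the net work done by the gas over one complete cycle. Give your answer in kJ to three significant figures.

W_net ≈ 3.35 kJ

Constant-volume legs do no work.
W(i) = (99.4)(22.8 − 75.4) = -5228 J; W(iii) = (163)(75.4 − 22.8) = 8574 J.
W_net = -5228 + 8574 = 3345 J (the clockwise enclosed area).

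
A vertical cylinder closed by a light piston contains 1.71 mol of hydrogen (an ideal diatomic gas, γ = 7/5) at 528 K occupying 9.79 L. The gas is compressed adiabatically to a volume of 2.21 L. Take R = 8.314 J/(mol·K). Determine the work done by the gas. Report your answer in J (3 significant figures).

Adiabatic: TV^(γ−1) = const with γ = 7/5.
T₂ = T₁ (V₁/V₂)^(γ−1) = 528 × (9.79/2.21)^0.4 = 528 × 1.814 = 957.6 K.
W_by = nCᵥ(T₁ − T₂) = (1.71)(20.79)(528 − 957.6) = -15269 J.

W ≈ -15300 J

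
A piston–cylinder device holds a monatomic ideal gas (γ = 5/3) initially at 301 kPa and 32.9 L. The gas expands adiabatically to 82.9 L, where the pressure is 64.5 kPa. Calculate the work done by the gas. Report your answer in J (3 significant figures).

W ≈ 6830 J

Adiabatic: W = (P₁V₁ − P₂V₂)/(γ − 1) with γ = 5/3.
P₁V₁ = 9903 J, P₂V₂ = 5347 J.
W = (9903 − 5347) / 0.6667 = 6834 J.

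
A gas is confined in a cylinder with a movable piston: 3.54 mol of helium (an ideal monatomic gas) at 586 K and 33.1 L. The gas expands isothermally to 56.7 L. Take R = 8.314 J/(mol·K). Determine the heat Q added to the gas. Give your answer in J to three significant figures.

Isothermal ⇒ ΔU = 0, so Q = W = nRT ln(V₂/V₁).
Q = (3.54)(8.314)(586) ln(56.7/33.1) = 17247 × 0.5382 = 9283 J.

Q ≈ 9280 J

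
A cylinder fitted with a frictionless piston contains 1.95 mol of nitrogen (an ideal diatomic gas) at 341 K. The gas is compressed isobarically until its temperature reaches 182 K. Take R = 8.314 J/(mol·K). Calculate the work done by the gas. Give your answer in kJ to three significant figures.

W ≈ -2.58 kJ

Isobaric: W = P ΔV = nR ΔT.
W = (1.95)(8.314)(182 − 341) = -2578 J.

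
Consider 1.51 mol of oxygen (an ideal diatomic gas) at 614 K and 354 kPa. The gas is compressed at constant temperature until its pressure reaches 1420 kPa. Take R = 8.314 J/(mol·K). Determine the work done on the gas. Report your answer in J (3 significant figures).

W ≈ 10700 J

Isothermal process: W = nRT ln(V₂/V₁) = nRT ln(P₁/P₂).
W = (1.51)(8.314)(614) × ln(354/1420)
  = 7708 × ln(0.2493) = 7708 × -1.389
W_by_gas = -10708 J; work on gas = −W_by = 10708 J.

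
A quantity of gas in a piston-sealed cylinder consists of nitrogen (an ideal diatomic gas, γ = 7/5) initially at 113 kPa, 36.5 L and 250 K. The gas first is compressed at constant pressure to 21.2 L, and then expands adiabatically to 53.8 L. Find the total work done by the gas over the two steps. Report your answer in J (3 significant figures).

Step 1 (isobaric): W = PΔV = (113 kPa)(21.2 − 36.5 L) = -1729 J.
After step 1: P = 113 kPa, V = 21.2 L, T = 145.2 K.
Step 2 (adiabatic): W = (P₁V₁ − P₂V₂)/(γ−1) = (2396 − 1651)/0.4 = 1863 J.
W_total = -1729 + 1863 = 133.7 J.

W_total ≈ 134 J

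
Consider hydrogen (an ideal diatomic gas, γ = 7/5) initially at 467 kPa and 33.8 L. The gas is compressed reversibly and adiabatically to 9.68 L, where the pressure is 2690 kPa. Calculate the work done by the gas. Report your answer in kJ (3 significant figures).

W ≈ -25.6 kJ

Adiabatic: W = (P₁V₁ − P₂V₂)/(γ − 1) with γ = 7/5.
P₁V₁ = 15785 J, P₂V₂ = 26039 J.
W = (15785 − 26039) / 0.4 = -25637 J.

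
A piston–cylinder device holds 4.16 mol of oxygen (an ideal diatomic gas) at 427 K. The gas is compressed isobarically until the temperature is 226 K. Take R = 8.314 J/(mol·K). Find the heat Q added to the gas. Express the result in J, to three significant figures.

Q ≈ -24300 J

Isobaric: W = nRΔT = (4.16)(8.314)(-201) = -6952 J.
ΔU = nCᵥΔT with Cᵥ = 5R/2: ΔU = (4.16)(20.79)(-201) = -17380 J.
Q = ΔU + W = -17380 − 6952 = -24331 J.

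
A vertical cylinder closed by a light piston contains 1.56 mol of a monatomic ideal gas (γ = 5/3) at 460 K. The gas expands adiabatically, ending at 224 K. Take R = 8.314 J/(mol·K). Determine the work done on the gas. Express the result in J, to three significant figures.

Adiabatic ⇒ Q = 0, so W_by = −ΔU = nCᵥ(T₁ − T₂).
Cᵥ = 3R/2 = 12.47 J/(mol·K).
W = (1.56)(12.47)(460 − 224) = 4591 J.
Work on gas = −W_by = -4591 J.

W ≈ -4590 J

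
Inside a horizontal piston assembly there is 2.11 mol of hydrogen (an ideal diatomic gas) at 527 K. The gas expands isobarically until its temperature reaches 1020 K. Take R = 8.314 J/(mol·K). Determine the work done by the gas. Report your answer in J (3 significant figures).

Isobaric: W = P ΔV = nR ΔT.
W = (2.11)(8.314)(1020 − 527) = 8648 J.

W ≈ 8650 J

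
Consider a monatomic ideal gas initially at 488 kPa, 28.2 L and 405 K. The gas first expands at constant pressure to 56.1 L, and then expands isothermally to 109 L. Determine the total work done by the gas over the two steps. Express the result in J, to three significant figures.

W_total ≈ 31800 J

Step 1 (isobaric): W = PΔV = (488 kPa)(56.1 − 28.2 L) = 13615 J.
After step 1: P = 488 kPa, V = 56.1 L, T = 805.7 K.
Step 2 (isothermal): W = P₁V₁ ln(V₂/V₁) = (27377) ln(109/56.1) = 18184 J.
W_total = 13615 + 18184 = 31799 J.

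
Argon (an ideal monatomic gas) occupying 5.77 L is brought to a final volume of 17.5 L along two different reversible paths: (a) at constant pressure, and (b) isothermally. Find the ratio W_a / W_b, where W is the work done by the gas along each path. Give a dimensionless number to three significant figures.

W_a / W_b ≈ 1.83

Path (a) isobaric: W = P₁(V₂ − V₁) → W_a/(P₁V₁) = 2.033.
Path (b) isothermal: W = P₁V₁ ln(V₂/V₁) → W_b/(P₁V₁) = 1.11.
W_a / W_b = 2.033 / 1.11 = 1.832.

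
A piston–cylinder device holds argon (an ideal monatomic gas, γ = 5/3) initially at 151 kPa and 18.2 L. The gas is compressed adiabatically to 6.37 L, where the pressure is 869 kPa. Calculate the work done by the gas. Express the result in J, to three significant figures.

W ≈ -4180 J

Adiabatic: W = (P₁V₁ − P₂V₂)/(γ − 1) with γ = 5/3.
P₁V₁ = 2748 J, P₂V₂ = 5536 J.
W = (2748 − 5536) / 0.6667 = -4181 J.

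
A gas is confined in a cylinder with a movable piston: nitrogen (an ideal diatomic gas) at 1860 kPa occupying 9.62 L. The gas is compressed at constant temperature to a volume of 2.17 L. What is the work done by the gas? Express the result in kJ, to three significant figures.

W ≈ -26.6 kJ

Isothermal: W = nRT ln(V₂/V₁) = P₁V₁ ln(V₂/V₁).
P₁V₁ = (1860 kPa)(9.62 L) = 17893 J.
W = 17893 × ln(2.17/9.62) = 17893 × -1.489
W_by_gas = -26645 J.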